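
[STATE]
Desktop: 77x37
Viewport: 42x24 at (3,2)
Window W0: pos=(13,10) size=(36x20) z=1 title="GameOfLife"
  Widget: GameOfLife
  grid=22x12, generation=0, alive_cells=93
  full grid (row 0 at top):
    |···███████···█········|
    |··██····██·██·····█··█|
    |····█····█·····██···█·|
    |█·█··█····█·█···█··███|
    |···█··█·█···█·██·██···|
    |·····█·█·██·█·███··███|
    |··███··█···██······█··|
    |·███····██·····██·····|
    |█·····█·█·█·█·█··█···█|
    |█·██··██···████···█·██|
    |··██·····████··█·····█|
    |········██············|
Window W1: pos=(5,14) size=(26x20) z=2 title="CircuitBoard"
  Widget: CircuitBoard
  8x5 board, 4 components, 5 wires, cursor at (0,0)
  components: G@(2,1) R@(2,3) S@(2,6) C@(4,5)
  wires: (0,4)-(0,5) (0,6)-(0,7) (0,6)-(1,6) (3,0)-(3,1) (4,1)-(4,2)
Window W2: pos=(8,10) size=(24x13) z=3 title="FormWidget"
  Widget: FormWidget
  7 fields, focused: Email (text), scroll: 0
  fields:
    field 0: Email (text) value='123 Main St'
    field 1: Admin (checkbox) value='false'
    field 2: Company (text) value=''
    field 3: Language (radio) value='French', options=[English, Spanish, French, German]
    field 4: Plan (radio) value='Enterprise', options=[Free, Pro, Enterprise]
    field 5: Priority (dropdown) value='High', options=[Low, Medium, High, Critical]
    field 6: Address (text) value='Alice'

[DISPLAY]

                                          
                                          
                                          
                                          
                                          
                                          
                                          
                                          
     ┏━━━━━━━━━━━━━━━━━━━━━━┓━━━━━━━━━━━━━
     ┃ FormWidget           ┃             
     ┠──────────────────────┨─────────────
     ┃> Email:      [123 Ma]┃             
  ┏━━┃  Admin:      [ ]     ┃····         
  ┃ C┃  Company:    [      ]┃█··█         
  ┠──┃  Language:   ( ) Engl┃··█·         
  ┃  ┃  Plan:       ( ) Free┃·███         
  ┃0 ┃  Priority:   [High ▼]┃█···         
  ┃  ┃  Address:    [Alice ]┃·███         
  ┃1 ┃                      ┃·█··         
  ┃  ┃                      ┃····         
  ┃2 ┗━━━━━━━━━━━━━━━━━━━━━━┛···█         
  ┃                        ┃·█·██         
  ┃3   · ─ ·               ┃····█         
  ┃                        ┃·····         


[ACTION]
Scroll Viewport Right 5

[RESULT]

                                          
                                          
                                          
                                          
                                          
                                          
                                          
                                          
┏━━━━━━━━━━━━━━━━━━━━━━┓━━━━━━━━━━━━━━━━┓ 
┃ FormWidget           ┃                ┃ 
┠──────────────────────┨────────────────┨ 
┃> Email:      [123 Ma]┃                ┃ 
┃  Admin:      [ ]     ┃····            ┃ 
┃  Company:    [      ]┃█··█            ┃ 
┃  Language:   ( ) Engl┃··█·            ┃ 
┃  Plan:       ( ) Free┃·███            ┃ 
┃  Priority:   [High ▼]┃█···            ┃ 
┃  Address:    [Alice ]┃·███            ┃ 
┃                      ┃·█··            ┃ 
┃                      ┃····            ┃ 
┗━━━━━━━━━━━━━━━━━━━━━━┛···█            ┃ 
                      ┃·█·██            ┃ 
  · ─ ·               ┃····█            ┃ 
                      ┃·····            ┃ 


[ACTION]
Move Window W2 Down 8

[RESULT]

                                          
                                          
                                          
                                          
                                          
                                          
                                          
                                          
     ┏━━━━━━━━━━━━━━━━━━━━━━━━━━━━━━━━━━┓ 
     ┃ GameOfLife                       ┃ 
     ┠──────────────────────────────────┨ 
     ┃Gen: 0                            ┃ 
━━━━━━━━━━━━━━━━━━━━━━┓·····            ┃ 
ircuitBoard           ┃·█··█            ┃ 
──────────────────────┨···█·            ┃ 
 0 1 2 3 4 5 6 7      ┃··███            ┃ 
┏━━━━━━━━━━━━━━━━━━━━━━┓█···            ┃ 
┃ FormWidget           ┃·███            ┃ 
┠──────────────────────┨·█··            ┃ 
┃> Email:      [123 Ma]┃····            ┃ 
┃  Admin:      [ ]     ┃···█            ┃ 
┃  Company:    [      ]┃█·██            ┃ 
┃  Language:   ( ) Engl┃···█            ┃ 
┃  Plan:       ( ) Free┃····            ┃ 


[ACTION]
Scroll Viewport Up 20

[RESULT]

                                          
                                          
                                          
                                          
                                          
                                          
                                          
                                          
                                          
                                          
     ┏━━━━━━━━━━━━━━━━━━━━━━━━━━━━━━━━━━┓ 
     ┃ GameOfLife                       ┃ 
     ┠──────────────────────────────────┨ 
     ┃Gen: 0                            ┃ 
━━━━━━━━━━━━━━━━━━━━━━┓·····            ┃ 
ircuitBoard           ┃·█··█            ┃ 
──────────────────────┨···█·            ┃ 
 0 1 2 3 4 5 6 7      ┃··███            ┃ 
┏━━━━━━━━━━━━━━━━━━━━━━┓█···            ┃ 
┃ FormWidget           ┃·███            ┃ 
┠──────────────────────┨·█··            ┃ 
┃> Email:      [123 Ma]┃····            ┃ 
┃  Admin:      [ ]     ┃···█            ┃ 
┃  Company:    [      ]┃█·██            ┃ 


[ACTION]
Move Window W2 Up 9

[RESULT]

                                          
                                          
                                          
                                          
                                          
                                          
                                          
                                          
                                          
┏━━━━━━━━━━━━━━━━━━━━━━┓                  
┃ FormWidget           ┃━━━━━━━━━━━━━━━━┓ 
┠──────────────────────┨                ┃ 
┃> Email:      [123 Ma]┃────────────────┨ 
┃  Admin:      [ ]     ┃                ┃ 
┃  Company:    [      ]┃····            ┃ 
┃  Language:   ( ) Engl┃█··█            ┃ 
┃  Plan:       ( ) Free┃··█·            ┃ 
┃  Priority:   [High ▼]┃·███            ┃ 
┃  Address:    [Alice ]┃█···            ┃ 
┃                      ┃·███            ┃ 
┃                      ┃·█··            ┃ 
┗━━━━━━━━━━━━━━━━━━━━━━┛····            ┃ 
      G       R       ┃█···█            ┃ 
                      ┃·█·██            ┃ 


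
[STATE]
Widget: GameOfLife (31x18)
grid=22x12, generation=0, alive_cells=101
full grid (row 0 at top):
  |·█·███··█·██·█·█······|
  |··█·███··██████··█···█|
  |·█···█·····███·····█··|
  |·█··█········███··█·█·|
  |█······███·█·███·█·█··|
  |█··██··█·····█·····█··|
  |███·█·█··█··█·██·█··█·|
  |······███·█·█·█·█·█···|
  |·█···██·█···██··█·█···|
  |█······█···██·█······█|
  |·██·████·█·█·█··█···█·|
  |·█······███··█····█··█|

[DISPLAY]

Gen: 0                         
·█·███··█·██·█·█······         
··█·███··██████··█···█         
·█···█·····███·····█··         
·█··█········███··█·█·         
█······███·█·███·█·█··         
█··██··█·····█·····█··         
███·█·█··█··█·██·█··█·         
······███·█·█·█·█·█···         
·█···██·█···██··█·█···         
█······█···██·█······█         
·██·████·█·█·█··█···█·         
·█······███··█····█··█         
                               
                               
                               
                               
                               


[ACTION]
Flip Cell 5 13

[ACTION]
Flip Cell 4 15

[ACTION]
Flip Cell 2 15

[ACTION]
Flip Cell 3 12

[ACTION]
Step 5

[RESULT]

Gen: 5                         
···█·█············██··         
··█···█···········███·         
···█·█···██·███··██··█         
····█·····█·███·█·█··█         
·····█····█····██████·         
····███····█··█···█···         
···█·█··█···████······         
···██···█·······█·····         
·█··██·····████·█·██··         
·██·█·······█·█████···         
█·█·██····█··██·······         
·█··········█·········         
                               
                               
                               
                               
                               


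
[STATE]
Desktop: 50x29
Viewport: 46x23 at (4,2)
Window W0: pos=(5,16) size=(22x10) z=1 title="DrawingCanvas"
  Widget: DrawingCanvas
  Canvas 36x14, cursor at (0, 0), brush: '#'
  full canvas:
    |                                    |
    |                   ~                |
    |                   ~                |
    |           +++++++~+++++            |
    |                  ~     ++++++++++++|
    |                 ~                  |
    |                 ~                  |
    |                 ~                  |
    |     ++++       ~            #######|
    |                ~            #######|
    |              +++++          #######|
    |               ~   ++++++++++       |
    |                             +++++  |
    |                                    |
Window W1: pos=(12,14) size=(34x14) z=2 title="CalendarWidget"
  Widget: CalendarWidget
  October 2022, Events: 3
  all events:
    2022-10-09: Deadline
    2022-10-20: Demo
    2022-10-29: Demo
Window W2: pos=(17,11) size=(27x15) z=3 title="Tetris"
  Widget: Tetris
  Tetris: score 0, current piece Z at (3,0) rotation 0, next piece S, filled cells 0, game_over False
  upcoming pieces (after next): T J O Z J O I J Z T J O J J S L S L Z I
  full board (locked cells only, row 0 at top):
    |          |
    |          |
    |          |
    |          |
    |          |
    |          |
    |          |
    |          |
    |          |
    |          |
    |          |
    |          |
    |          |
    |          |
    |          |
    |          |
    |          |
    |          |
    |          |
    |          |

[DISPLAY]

                                              
                                              
                                              
                                              
                                              
                                              
                                              
                                              
                                              
             ┏━━━━━━━━━━━━━━━━━━━━━━━━━┓      
             ┃ Tetris                  ┃      
             ┠─────────────────────────┨      
        ┏━━━━┃          │Next:         ┃━┓    
        ┃ Cal┃          │ ░░           ┃ ┃    
 ┏━━━━━━┠────┃          │░░            ┃─┨    
 ┃ Drawi┃    ┃          │              ┃ ┃    
 ┠──────┃Mo T┃          │              ┃ ┃    
 ┃+     ┃    ┃          │              ┃ ┃    
 ┃      ┃ 3  ┃          │Score:        ┃ ┃    
 ┃      ┃10 1┃          │0             ┃ ┃    
 ┃      ┃17 1┃          │              ┃ ┃    
 ┃      ┃24 2┃          │              ┃ ┃    
 ┃      ┃31  ┃          │              ┃ ┃    


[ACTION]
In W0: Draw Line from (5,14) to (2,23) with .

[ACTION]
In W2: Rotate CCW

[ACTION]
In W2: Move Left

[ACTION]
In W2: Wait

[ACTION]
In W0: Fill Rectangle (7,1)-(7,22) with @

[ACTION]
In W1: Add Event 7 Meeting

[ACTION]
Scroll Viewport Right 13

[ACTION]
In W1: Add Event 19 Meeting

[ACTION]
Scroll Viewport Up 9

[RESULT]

                                              
                                              
                                              
                                              
                                              
                                              
                                              
                                              
                                              
                                              
                                              
             ┏━━━━━━━━━━━━━━━━━━━━━━━━━┓      
             ┃ Tetris                  ┃      
             ┠─────────────────────────┨      
        ┏━━━━┃          │Next:         ┃━┓    
        ┃ Cal┃          │ ░░           ┃ ┃    
 ┏━━━━━━┠────┃          │░░            ┃─┨    
 ┃ Drawi┃    ┃          │              ┃ ┃    
 ┠──────┃Mo T┃          │              ┃ ┃    
 ┃+     ┃    ┃          │              ┃ ┃    
 ┃      ┃ 3  ┃          │Score:        ┃ ┃    
 ┃      ┃10 1┃          │0             ┃ ┃    
 ┃      ┃17 1┃          │              ┃ ┃    


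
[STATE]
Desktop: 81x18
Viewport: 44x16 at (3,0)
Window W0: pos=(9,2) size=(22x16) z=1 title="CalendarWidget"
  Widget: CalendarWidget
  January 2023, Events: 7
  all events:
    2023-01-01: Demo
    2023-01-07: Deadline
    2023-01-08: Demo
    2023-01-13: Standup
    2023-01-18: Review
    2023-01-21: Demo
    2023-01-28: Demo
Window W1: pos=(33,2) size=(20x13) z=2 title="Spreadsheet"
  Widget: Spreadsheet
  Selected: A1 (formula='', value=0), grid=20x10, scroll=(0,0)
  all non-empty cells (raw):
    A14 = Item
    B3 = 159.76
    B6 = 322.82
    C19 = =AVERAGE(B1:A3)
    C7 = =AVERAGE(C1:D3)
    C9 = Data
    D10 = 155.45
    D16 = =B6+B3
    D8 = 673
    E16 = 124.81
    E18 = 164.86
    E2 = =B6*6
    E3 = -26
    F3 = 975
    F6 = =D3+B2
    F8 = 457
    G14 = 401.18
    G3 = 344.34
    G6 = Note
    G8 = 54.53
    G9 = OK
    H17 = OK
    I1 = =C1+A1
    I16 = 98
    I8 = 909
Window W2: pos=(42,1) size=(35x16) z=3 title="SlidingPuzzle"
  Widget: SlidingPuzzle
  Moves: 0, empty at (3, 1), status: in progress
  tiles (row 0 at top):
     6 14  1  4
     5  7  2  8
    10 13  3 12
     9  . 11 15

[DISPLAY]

                                            
                                       ┏━━━━
      ┏━━━━━━━━━━━━━━━━━━━━┓  ┏━━━━━━━━┃ Sli
      ┃ CalendarWidget     ┃  ┃ Spreads┠────
      ┠────────────────────┨  ┠────────┃┌───
      ┃    January 2023    ┃  ┃A1:     ┃│  6
      ┃Mo Tu We Th Fr Sa Su┃  ┃       A┃├───
      ┃                   1┃  ┃--------┃│  5
      ┃ 2  3  4  5  6  7*  ┃  ┃  1     ┃├───
      ┃ 9 10 11 12 13* 14 1┃  ┃  2     ┃│ 10
      ┃16 17 18* 19 20 21* ┃  ┃  3     ┃├───
      ┃23 24 25 26 27 28* 2┃  ┃  4     ┃│  9
      ┃30 31               ┃  ┃  5     ┃└───
      ┃                    ┃  ┃  6     ┃Move
      ┃                    ┃  ┗━━━━━━━━┃    
      ┃                    ┃           ┃    


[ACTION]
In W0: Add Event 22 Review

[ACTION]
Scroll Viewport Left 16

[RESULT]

                                            
                                          ┏━
         ┏━━━━━━━━━━━━━━━━━━━━┓  ┏━━━━━━━━┃ 
         ┃ CalendarWidget     ┃  ┃ Spreads┠─
         ┠────────────────────┨  ┠────────┃┌
         ┃    January 2023    ┃  ┃A1:     ┃│
         ┃Mo Tu We Th Fr Sa Su┃  ┃       A┃├
         ┃                   1┃  ┃--------┃│
         ┃ 2  3  4  5  6  7*  ┃  ┃  1     ┃├
         ┃ 9 10 11 12 13* 14 1┃  ┃  2     ┃│
         ┃16 17 18* 19 20 21* ┃  ┃  3     ┃├
         ┃23 24 25 26 27 28* 2┃  ┃  4     ┃│
         ┃30 31               ┃  ┃  5     ┃└
         ┃                    ┃  ┃  6     ┃M
         ┃                    ┃  ┗━━━━━━━━┃ 
         ┃                    ┃           ┃ 


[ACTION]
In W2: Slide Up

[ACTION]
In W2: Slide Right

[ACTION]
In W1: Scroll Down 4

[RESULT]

                                            
                                          ┏━
         ┏━━━━━━━━━━━━━━━━━━━━┓  ┏━━━━━━━━┃ 
         ┃ CalendarWidget     ┃  ┃ Spreads┠─
         ┠────────────────────┨  ┠────────┃┌
         ┃    January 2023    ┃  ┃A1:     ┃│
         ┃Mo Tu We Th Fr Sa Su┃  ┃       A┃├
         ┃                   1┃  ┃--------┃│
         ┃ 2  3  4  5  6  7*  ┃  ┃  5     ┃├
         ┃ 9 10 11 12 13* 14 1┃  ┃  6     ┃│
         ┃16 17 18* 19 20 21* ┃  ┃  7     ┃├
         ┃23 24 25 26 27 28* 2┃  ┃  8     ┃│
         ┃30 31               ┃  ┃  9     ┃└
         ┃                    ┃  ┃ 10     ┃M
         ┃                    ┃  ┗━━━━━━━━┃ 
         ┃                    ┃           ┃ 


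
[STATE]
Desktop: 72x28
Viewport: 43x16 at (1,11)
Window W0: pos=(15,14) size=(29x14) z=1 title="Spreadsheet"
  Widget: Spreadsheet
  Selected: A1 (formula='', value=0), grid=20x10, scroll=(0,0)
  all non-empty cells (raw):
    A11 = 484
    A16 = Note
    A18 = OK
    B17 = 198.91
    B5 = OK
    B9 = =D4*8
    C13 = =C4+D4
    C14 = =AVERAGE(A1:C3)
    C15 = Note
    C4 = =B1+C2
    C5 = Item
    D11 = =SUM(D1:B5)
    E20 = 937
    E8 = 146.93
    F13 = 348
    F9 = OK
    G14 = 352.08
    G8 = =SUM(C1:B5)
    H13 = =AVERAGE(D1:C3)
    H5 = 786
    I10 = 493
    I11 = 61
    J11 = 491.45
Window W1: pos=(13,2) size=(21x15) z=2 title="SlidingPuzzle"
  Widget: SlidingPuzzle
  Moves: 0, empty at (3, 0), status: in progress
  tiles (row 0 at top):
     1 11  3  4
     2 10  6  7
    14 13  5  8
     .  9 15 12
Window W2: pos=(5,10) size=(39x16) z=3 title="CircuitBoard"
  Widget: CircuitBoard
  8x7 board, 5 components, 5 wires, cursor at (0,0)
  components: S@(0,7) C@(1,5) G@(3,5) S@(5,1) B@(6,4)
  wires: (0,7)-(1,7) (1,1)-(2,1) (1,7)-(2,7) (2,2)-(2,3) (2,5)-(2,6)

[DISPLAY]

    ┃ CircuitBoard                        ┃
    ┠─────────────────────────────────────┨
    ┃   0 1 2 3 4 5 6 7                   ┃
    ┃0  [.]                          S    ┃
    ┃                                │    ┃
    ┃1       ·               C       ·    ┃
    ┃        │                       │    ┃
    ┃2       ·   · ─ ·       · ─ ·   ·    ┃
    ┃                                     ┃
    ┃3                       G            ┃
    ┃                                     ┃
    ┃4                                    ┃
    ┃                                     ┃
    ┃5       S                            ┃
    ┗━━━━━━━━━━━━━━━━━━━━━━━━━━━━━━━━━━━━━┛
              ┃  7        0       0       ┃


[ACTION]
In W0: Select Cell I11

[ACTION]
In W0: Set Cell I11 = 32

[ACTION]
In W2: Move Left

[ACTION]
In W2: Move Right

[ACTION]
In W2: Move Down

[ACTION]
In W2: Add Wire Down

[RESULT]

    ┃ CircuitBoard                        ┃
    ┠─────────────────────────────────────┨
    ┃   0 1 2 3 4 5 6 7                   ┃
    ┃0                               S    ┃
    ┃                                │    ┃
    ┃1      [.]              C       ·    ┃
    ┃        │                       │    ┃
    ┃2       ·   · ─ ·       · ─ ·   ·    ┃
    ┃                                     ┃
    ┃3                       G            ┃
    ┃                                     ┃
    ┃4                                    ┃
    ┃                                     ┃
    ┃5       S                            ┃
    ┗━━━━━━━━━━━━━━━━━━━━━━━━━━━━━━━━━━━━━┛
              ┃  7        0       0       ┃


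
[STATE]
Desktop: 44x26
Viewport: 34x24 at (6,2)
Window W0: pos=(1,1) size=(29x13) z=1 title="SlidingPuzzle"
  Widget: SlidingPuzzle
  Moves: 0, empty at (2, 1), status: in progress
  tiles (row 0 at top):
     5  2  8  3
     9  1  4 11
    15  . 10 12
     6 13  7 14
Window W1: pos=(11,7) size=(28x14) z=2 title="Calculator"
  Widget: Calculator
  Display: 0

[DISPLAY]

dingPuzzle             ┃          
───────────────────────┨          
─┬────┬────┬────┐      ┃          
 │  2 │  8 │  3 │      ┃          
─┼────┼────┼────┤      ┃          
 │  1┏━━━━━━━━━━━━━━━━━━━━━━━━━━┓ 
─┼───┃ Calculator               ┃ 
 │   ┠──────────────────────────┨ 
─┼───┃                         0┃ 
 │ 13┃┌───┬───┬───┬───┐         ┃ 
─┴───┃│ 7 │ 8 │ 9 │ ÷ │         ┃ 
━━━━━┃├───┼───┼───┼───┤         ┃ 
     ┃│ 4 │ 5 │ 6 │ × │         ┃ 
     ┃├───┼───┼───┼───┤         ┃ 
     ┃│ 1 │ 2 │ 3 │ - │         ┃ 
     ┃├───┼───┼───┼───┤         ┃ 
     ┃│ 0 │ . │ = │ + │         ┃ 
     ┃└───┴───┴───┴───┘         ┃ 
     ┗━━━━━━━━━━━━━━━━━━━━━━━━━━┛ 
                                  
                                  
                                  
                                  
                                  


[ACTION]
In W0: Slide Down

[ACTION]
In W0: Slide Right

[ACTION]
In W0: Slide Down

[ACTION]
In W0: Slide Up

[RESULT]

dingPuzzle             ┃          
───────────────────────┨          
─┬────┬────┬────┐      ┃          
 │  2 │  8 │  3 │      ┃          
─┼────┼────┼────┤      ┃          
 │  9┏━━━━━━━━━━━━━━━━━━━━━━━━━━┓ 
─┼───┃ Calculator               ┃ 
 │  1┠──────────────────────────┨ 
─┼───┃                         0┃ 
 │ 13┃┌───┬───┬───┬───┐         ┃ 
─┴───┃│ 7 │ 8 │ 9 │ ÷ │         ┃ 
━━━━━┃├───┼───┼───┼───┤         ┃ 
     ┃│ 4 │ 5 │ 6 │ × │         ┃ 
     ┃├───┼───┼───┼───┤         ┃ 
     ┃│ 1 │ 2 │ 3 │ - │         ┃ 
     ┃├───┼───┼───┼───┤         ┃ 
     ┃│ 0 │ . │ = │ + │         ┃ 
     ┃└───┴───┴───┴───┘         ┃ 
     ┗━━━━━━━━━━━━━━━━━━━━━━━━━━┛ 
                                  
                                  
                                  
                                  
                                  


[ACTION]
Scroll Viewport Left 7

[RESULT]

 ┃ SlidingPuzzle             ┃    
 ┠───────────────────────────┨    
 ┃┌────┬────┬────┬────┐      ┃    
 ┃│  5 │  2 │  8 │  3 │      ┃    
 ┃├────┼────┼────┼────┤      ┃    
 ┃│    │  9┏━━━━━━━━━━━━━━━━━━━━━━
 ┃├────┼───┃ Calculator           
 ┃│ 15 │  1┠──────────────────────
 ┃├────┼───┃                      
 ┃│  6 │ 13┃┌───┬───┬───┬───┐     
 ┃└────┴───┃│ 7 │ 8 │ 9 │ ÷ │     
 ┗━━━━━━━━━┃├───┼───┼───┼───┤     
           ┃│ 4 │ 5 │ 6 │ × │     
           ┃├───┼───┼───┼───┤     
           ┃│ 1 │ 2 │ 3 │ - │     
           ┃├───┼───┼───┼───┤     
           ┃│ 0 │ . │ = │ + │     
           ┃└───┴───┴───┴───┘     
           ┗━━━━━━━━━━━━━━━━━━━━━━
                                  
                                  
                                  
                                  
                                  


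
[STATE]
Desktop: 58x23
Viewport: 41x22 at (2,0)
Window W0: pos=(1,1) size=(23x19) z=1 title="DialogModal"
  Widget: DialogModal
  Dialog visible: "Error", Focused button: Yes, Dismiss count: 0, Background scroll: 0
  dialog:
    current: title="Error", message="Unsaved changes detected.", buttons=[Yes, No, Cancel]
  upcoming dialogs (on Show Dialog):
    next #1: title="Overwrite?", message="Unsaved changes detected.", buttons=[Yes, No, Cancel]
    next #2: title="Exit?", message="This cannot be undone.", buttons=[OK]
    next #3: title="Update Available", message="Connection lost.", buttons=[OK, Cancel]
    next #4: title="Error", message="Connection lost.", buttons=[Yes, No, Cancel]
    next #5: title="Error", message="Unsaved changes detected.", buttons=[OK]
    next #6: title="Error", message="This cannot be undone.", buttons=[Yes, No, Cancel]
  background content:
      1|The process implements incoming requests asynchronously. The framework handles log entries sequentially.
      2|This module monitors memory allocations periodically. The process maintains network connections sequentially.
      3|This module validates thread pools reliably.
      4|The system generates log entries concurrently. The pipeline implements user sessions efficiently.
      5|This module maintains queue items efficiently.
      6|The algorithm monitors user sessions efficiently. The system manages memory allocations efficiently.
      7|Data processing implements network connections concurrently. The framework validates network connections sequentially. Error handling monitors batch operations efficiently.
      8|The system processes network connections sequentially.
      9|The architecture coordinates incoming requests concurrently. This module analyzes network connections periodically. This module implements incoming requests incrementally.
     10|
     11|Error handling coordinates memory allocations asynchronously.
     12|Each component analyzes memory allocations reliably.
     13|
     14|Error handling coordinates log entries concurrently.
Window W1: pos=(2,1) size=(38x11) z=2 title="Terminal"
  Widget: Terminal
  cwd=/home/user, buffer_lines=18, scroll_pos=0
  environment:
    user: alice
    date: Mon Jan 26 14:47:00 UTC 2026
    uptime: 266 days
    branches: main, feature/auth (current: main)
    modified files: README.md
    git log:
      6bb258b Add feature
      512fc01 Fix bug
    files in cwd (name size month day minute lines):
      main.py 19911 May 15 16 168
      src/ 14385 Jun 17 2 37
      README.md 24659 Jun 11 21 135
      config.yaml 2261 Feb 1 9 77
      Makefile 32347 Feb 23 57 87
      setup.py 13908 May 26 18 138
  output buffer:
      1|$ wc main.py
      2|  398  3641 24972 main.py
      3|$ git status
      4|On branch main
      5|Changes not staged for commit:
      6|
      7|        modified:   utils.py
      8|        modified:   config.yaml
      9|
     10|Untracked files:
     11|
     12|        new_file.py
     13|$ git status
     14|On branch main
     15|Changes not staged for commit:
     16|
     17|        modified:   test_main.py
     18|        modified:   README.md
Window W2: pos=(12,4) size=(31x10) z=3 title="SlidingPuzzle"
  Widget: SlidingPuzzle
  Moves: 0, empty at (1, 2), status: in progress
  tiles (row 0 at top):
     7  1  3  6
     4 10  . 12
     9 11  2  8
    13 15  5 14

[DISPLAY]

                                         
┏━━━━━━━━━━━━━━━━━━━━━━━━━━━━━━━━━━━━┓   
┃ Terminal                           ┃   
┠────────────────────────────────────┨   
┃$ wc main┏━━━━━━━━━━━━━━━━━━━━━━━━━━━━━┓
┃  398  36┃ SlidingPuzzle               ┃
┃$ git sta┠─────────────────────────────┨
┃On branch┃┌────┬────┬────┬────┐        ┃
┃Changes n┃│  7 │  1 │  3 │  6 │        ┃
┃         ┃├────┼────┼────┼────┤        ┃
┃        m┃│  4 │ 10 │    │ 12 │        ┃
┗━━━━━━━━━┃├────┼────┼────┼────┤        ┃
Th│[Yes]  ┃│  9 │ 11 │  2 │  8 │        ┃
  └───────┗━━━━━━━━━━━━━━━━━━━━━━━━━━━━━┛
Error handling coordi┃                   
Each component analyz┃                   
                     ┃                   
Error handling coordi┃                   
                     ┃                   
━━━━━━━━━━━━━━━━━━━━━┛                   
                                         
                                         


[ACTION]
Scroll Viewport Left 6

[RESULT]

                                         
 ┏┏━━━━━━━━━━━━━━━━━━━━━━━━━━━━━━━━━━━━┓ 
 ┃┃ Terminal                           ┃ 
 ┠┠────────────────────────────────────┨ 
 ┃┃$ wc main┏━━━━━━━━━━━━━━━━━━━━━━━━━━━━
 ┃┃  398  36┃ SlidingPuzzle              
 ┃┃$ git sta┠────────────────────────────
 ┃┃On branch┃┌────┬────┬────┬────┐       
 ┃┃Changes n┃│  7 │  1 │  3 │  6 │       
 ┃┃         ┃├────┼────┼────┼────┤       
 ┃┃        m┃│  4 │ 10 │    │ 12 │       
 ┃┗━━━━━━━━━┃├────┼────┼────┼────┤       
 ┃Th│[Yes]  ┃│  9 │ 11 │  2 │  8 │       
 ┃  └───────┗━━━━━━━━━━━━━━━━━━━━━━━━━━━━
 ┃Error handling coordi┃                 
 ┃Each component analyz┃                 
 ┃                     ┃                 
 ┃Error handling coordi┃                 
 ┃                     ┃                 
 ┗━━━━━━━━━━━━━━━━━━━━━┛                 
                                         
                                         


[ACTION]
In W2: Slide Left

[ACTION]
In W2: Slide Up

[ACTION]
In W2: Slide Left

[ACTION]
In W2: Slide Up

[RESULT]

                                         
 ┏┏━━━━━━━━━━━━━━━━━━━━━━━━━━━━━━━━━━━━┓ 
 ┃┃ Terminal                           ┃ 
 ┠┠────────────────────────────────────┨ 
 ┃┃$ wc main┏━━━━━━━━━━━━━━━━━━━━━━━━━━━━
 ┃┃  398  36┃ SlidingPuzzle              
 ┃┃$ git sta┠────────────────────────────
 ┃┃On branch┃┌────┬────┬────┬────┐       
 ┃┃Changes n┃│  7 │  1 │  3 │  6 │       
 ┃┃         ┃├────┼────┼────┼────┤       
 ┃┃        m┃│  4 │ 10 │ 12 │  8 │       
 ┃┗━━━━━━━━━┃├────┼────┼────┼────┤       
 ┃Th│[Yes]  ┃│  9 │ 11 │  2 │ 14 │       
 ┃  └───────┗━━━━━━━━━━━━━━━━━━━━━━━━━━━━
 ┃Error handling coordi┃                 
 ┃Each component analyz┃                 
 ┃                     ┃                 
 ┃Error handling coordi┃                 
 ┃                     ┃                 
 ┗━━━━━━━━━━━━━━━━━━━━━┛                 
                                         
                                         


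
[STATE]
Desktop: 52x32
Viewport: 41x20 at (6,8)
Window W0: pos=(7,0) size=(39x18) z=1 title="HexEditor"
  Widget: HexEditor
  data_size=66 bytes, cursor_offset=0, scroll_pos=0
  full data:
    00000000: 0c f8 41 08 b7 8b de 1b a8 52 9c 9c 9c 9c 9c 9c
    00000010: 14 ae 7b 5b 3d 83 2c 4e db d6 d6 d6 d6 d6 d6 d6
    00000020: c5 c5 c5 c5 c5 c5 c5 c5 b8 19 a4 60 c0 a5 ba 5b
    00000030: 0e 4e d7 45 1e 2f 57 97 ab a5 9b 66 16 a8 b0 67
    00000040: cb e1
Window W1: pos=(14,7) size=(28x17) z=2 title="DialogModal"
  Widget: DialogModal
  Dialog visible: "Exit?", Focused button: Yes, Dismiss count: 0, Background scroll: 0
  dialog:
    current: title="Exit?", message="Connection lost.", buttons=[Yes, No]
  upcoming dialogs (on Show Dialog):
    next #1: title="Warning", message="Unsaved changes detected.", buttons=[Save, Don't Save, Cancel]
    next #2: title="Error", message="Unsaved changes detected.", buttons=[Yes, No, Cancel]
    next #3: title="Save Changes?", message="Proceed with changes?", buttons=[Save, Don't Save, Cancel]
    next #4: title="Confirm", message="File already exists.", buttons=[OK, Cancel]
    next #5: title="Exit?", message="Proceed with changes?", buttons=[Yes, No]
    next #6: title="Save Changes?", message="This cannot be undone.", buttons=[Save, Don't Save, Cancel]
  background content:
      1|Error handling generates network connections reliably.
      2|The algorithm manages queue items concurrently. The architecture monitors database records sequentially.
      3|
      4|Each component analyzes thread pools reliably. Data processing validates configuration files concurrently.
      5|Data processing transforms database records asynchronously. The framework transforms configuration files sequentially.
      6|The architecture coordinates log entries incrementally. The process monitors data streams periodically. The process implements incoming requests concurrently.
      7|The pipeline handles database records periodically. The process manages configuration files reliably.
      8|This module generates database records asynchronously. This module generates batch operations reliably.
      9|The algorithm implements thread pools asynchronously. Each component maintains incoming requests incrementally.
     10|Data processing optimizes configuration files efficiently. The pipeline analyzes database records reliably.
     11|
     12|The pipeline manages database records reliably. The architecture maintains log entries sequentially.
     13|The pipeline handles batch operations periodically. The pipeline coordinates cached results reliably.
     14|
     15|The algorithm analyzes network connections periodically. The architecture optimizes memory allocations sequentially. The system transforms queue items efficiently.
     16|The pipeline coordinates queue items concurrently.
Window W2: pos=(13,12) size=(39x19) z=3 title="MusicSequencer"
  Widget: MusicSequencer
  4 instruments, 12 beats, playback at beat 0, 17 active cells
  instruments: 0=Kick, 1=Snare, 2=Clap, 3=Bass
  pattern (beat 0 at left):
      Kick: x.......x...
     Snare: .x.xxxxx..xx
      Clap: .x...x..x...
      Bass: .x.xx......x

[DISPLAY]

 ┃      ┃ DialogModal              ┃   ┃ 
 ┃      ┠──────────────────────────┨   ┃ 
 ┃      ┃Error handling generates n┃   ┃ 
 ┃      ┃The algorithm manages queu┃   ┃ 
 ┃     ┏━━━━━━━━━━━━━━━━━━━━━━━━━━━━━━━━━
 ┃     ┃ MusicSequencer                  
 ┃     ┠─────────────────────────────────
 ┃     ┃      ▼12345678901               
 ┃     ┃  Kick█·······█···               
 ┗━━━━━┃ Snare·█·█████··██               
       ┃  Clap·█···█··█···               
       ┃  Bass·█·██······█               
       ┃                                 
       ┃                                 
       ┃                                 
       ┃                                 
       ┃                                 
       ┃                                 
       ┃                                 
       ┃                                 


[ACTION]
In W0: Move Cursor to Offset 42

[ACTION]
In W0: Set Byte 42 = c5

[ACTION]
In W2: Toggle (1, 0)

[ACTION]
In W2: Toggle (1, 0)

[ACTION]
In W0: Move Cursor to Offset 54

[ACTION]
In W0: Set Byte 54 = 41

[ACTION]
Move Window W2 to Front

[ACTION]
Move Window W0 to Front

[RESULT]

 ┃                                     ┃ 
 ┃                                     ┃ 
 ┃                                     ┃ 
 ┃                                     ┃ 
 ┃                                     ┃━
 ┃                                     ┃ 
 ┃                                     ┃─
 ┃                                     ┃ 
 ┃                                     ┃ 
 ┗━━━━━━━━━━━━━━━━━━━━━━━━━━━━━━━━━━━━━┛ 
       ┃  Clap·█···█··█···               
       ┃  Bass·█·██······█               
       ┃                                 
       ┃                                 
       ┃                                 
       ┃                                 
       ┃                                 
       ┃                                 
       ┃                                 
       ┃                                 
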